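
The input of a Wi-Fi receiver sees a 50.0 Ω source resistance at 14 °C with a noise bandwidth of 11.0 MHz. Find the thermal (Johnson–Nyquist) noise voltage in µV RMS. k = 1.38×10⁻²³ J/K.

T = 14 °C + 273.15 = 287.15 K
V_n = √(4kTRB)
4kTRB = 4 × 1.38×10⁻²³ × 287.15 × 5.00×10¹ × 1.10×10⁷ = 8.72×10⁻¹² V²
V_n = √(8.72×10⁻¹²) = 2.95×10⁻⁶ V = 2.95 µV

2.95 µV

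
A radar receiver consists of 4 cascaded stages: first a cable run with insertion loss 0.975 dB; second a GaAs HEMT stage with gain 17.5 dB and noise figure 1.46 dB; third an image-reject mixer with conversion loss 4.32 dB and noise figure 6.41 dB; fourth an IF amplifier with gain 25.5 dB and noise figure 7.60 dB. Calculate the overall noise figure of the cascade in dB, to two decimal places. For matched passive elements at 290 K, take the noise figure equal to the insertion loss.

Convert to linear (a loss of L dB is a gain of −L dB): F_i = 10^(NF_i/10), G_i = 10^(G_i,dB/10)
  Stage 1: F_1 = 10^(0.975/10) = 1.252, G_1 = 10^(−0.975/10) = 0.7989
  Stage 2: F_2 = 10^(1.46/10) = 1.400, G_2 = 10^(17.5/10) = 56.23
  Stage 3: F_3 = 10^(6.41/10) = 4.375, G_3 = 10^(−4.32/10) = 0.3698
  Stage 4: F_4 = 10^(7.60/10) = 5.754, G_4 = 10^(25.5/10) = 354.8
Friis cascade:
  F = 1.252 + (1.400 − 1)/0.7989 + (4.375 − 1)/44.93 + (5.754 − 1)/16.61 = 2.113
NF = 10 log₁₀(2.113) = 3.25 dB

3.25 dB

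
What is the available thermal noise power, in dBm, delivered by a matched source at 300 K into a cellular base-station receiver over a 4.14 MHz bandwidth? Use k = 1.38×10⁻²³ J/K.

−107.7 dBm

P_n = kTB = 1.38×10⁻²³ × 300 × 4.14×10⁶ = 1.71×10⁻¹⁴ W
In dBm: 10 log₁₀(1.71×10⁻¹⁴ / 10⁻³) = −107.7 dBm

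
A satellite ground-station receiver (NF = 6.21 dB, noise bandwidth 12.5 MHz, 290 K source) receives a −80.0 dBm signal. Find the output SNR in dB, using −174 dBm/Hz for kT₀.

Noise floor: N = −174 + 10 log₁₀(B) + NF
10 log₁₀(1.25×10⁷) = 70.97 dB
N = −174 + 70.97 + 6.21 = −96.82 dBm
SNR = P_sig − N = −80.0 − (−96.82) = 16.82 dB → 16.8 dB

16.8 dB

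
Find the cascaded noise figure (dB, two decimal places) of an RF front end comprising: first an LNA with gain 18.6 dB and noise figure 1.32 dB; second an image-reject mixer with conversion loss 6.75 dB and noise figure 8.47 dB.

Convert to linear (a loss of L dB is a gain of −L dB): F_i = 10^(NF_i/10), G_i = 10^(G_i,dB/10)
  Stage 1: F_1 = 10^(1.32/10) = 1.355, G_1 = 10^(18.6/10) = 72.44
  Stage 2: F_2 = 10^(8.47/10) = 7.031, G_2 = 10^(−6.75/10) = 0.2113
Friis cascade:
  F = 1.355 + (7.031 − 1)/72.44 = 1.438
NF = 10 log₁₀(1.438) = 1.58 dB

1.58 dB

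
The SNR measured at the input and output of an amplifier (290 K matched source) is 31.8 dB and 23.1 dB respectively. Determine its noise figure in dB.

8.7 dB

NF (dB) = SNR_in(dB) − SNR_out(dB) when the source is at T₀
NF = 31.8 − 23.1 = 8.7 dB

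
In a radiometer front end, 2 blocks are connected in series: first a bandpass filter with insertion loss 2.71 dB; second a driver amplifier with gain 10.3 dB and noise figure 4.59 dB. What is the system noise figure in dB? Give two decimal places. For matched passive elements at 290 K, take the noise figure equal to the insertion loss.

Convert to linear (a loss of L dB is a gain of −L dB): F_i = 10^(NF_i/10), G_i = 10^(G_i,dB/10)
  Stage 1: F_1 = 10^(2.71/10) = 1.866, G_1 = 10^(−2.71/10) = 0.5358
  Stage 2: F_2 = 10^(4.59/10) = 2.877, G_2 = 10^(10.3/10) = 10.72
Friis cascade:
  F = 1.866 + (2.877 − 1)/0.5358 = 5.370
NF = 10 log₁₀(5.370) = 7.30 dB

7.30 dB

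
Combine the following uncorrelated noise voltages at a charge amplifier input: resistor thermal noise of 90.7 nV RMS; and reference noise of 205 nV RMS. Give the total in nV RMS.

224 nV

Uncorrelated sources add in power (mean-square): V_tot = √(ΣV_i²)
V_tot = √[(9.07×10⁻⁸)² + (2.05×10⁻⁷)²] = 2.24×10⁻⁷ V = 224 nV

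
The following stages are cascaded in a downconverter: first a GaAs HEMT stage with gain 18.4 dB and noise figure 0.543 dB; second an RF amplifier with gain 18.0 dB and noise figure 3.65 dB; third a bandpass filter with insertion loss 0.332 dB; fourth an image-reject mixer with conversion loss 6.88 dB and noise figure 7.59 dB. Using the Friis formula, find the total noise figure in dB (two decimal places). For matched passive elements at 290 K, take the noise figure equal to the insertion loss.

Convert to linear (a loss of L dB is a gain of −L dB): F_i = 10^(NF_i/10), G_i = 10^(G_i,dB/10)
  Stage 1: F_1 = 10^(0.543/10) = 1.133, G_1 = 10^(18.4/10) = 69.18
  Stage 2: F_2 = 10^(3.65/10) = 2.317, G_2 = 10^(18.0/10) = 63.10
  Stage 3: F_3 = 10^(0.332/10) = 1.079, G_3 = 10^(−0.332/10) = 0.9264
  Stage 4: F_4 = 10^(7.59/10) = 5.741, G_4 = 10^(−6.88/10) = 0.2051
Friis cascade:
  F = 1.133 + (2.317 − 1)/69.18 + (1.079 − 1)/4365 + (5.741 − 1)/4044 = 1.153
NF = 10 log₁₀(1.153) = 0.62 dB

0.62 dB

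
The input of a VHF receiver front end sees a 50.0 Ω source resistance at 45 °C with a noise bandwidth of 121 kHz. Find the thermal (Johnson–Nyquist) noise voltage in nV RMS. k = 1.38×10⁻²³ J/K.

T = 45 °C + 273.15 = 318.15 K
V_n = √(4kTRB)
4kTRB = 4 × 1.38×10⁻²³ × 318.15 × 5.00×10¹ × 1.21×10⁵ = 1.06×10⁻¹³ V²
V_n = √(1.06×10⁻¹³) = 3.26×10⁻⁷ V = 326 nV

326 nV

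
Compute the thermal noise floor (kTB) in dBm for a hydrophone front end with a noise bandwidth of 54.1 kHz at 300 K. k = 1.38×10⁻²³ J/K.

−126.5 dBm

P_n = kTB = 1.38×10⁻²³ × 300 × 5.41×10⁴ = 2.24×10⁻¹⁶ W
In dBm: 10 log₁₀(2.24×10⁻¹⁶ / 10⁻³) = −126.5 dBm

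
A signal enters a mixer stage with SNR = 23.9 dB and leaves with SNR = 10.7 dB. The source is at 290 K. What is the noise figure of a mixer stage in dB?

13.2 dB

NF (dB) = SNR_in(dB) − SNR_out(dB) when the source is at T₀
NF = 23.9 − 10.7 = 13.2 dB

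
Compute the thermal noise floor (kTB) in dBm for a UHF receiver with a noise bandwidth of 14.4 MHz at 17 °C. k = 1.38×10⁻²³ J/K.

−102.4 dBm

T = 17 °C + 273.15 = 290.15 K
P_n = kTB = 1.38×10⁻²³ × 290.15 × 1.44×10⁷ = 5.77×10⁻¹⁴ W
In dBm: 10 log₁₀(5.77×10⁻¹⁴ / 10⁻³) = −102.4 dBm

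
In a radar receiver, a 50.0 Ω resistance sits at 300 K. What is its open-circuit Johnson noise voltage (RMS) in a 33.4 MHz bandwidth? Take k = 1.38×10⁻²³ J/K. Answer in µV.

V_n = √(4kTRB)
4kTRB = 4 × 1.38×10⁻²³ × 300 × 5.00×10¹ × 3.34×10⁷ = 2.77×10⁻¹¹ V²
V_n = √(2.77×10⁻¹¹) = 5.26×10⁻⁶ V = 5.26 µV

5.26 µV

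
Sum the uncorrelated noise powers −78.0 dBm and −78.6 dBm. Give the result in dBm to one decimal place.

−75.3 dBm

Convert to linear, add, convert back:
P₁ = 1.58×10⁻¹¹ W, P₂ = 1.38×10⁻¹¹ W
P_tot = 2.97×10⁻¹¹ W → 10 log₁₀(P_tot / 10⁻³) = −75.3 dBm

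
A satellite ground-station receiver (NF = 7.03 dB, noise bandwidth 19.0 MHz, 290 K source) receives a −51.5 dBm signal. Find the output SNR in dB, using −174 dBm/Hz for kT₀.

42.7 dB

Noise floor: N = −174 + 10 log₁₀(B) + NF
10 log₁₀(1.90×10⁷) = 72.79 dB
N = −174 + 72.79 + 7.03 = −94.18 dBm
SNR = P_sig − N = −51.5 − (−94.18) = 42.68 dB → 42.7 dB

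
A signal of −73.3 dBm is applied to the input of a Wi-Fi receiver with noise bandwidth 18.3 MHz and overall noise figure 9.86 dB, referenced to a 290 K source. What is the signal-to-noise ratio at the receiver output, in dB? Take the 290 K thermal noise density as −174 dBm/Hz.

18.2 dB

Noise floor: N = −174 + 10 log₁₀(B) + NF
10 log₁₀(1.83×10⁷) = 72.62 dB
N = −174 + 72.62 + 9.86 = −91.52 dBm
SNR = P_sig − N = −73.3 − (−91.52) = 18.22 dB → 18.2 dB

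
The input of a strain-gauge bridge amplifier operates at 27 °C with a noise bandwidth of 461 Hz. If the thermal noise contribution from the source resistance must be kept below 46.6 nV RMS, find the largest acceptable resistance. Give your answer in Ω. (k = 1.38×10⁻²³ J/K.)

T = 27 °C + 273.15 = 300.15 K
Johnson–Nyquist: V_n = √(4kTRB) ⇒ R = V_n² / (4kTB)
4kTB = 4 × 1.38×10⁻²³ × 300.15 × 4.61×10² = 7.64×10⁻¹⁸
R = (4.66×10⁻⁸)² / 7.64×10⁻¹⁸ = 2.84×10² Ω = 284 Ω

284 Ω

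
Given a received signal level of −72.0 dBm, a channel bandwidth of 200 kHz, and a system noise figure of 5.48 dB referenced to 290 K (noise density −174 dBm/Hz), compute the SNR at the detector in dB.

43.5 dB

Noise floor: N = −174 + 10 log₁₀(B) + NF
10 log₁₀(2.00×10⁵) = 53.01 dB
N = −174 + 53.01 + 5.48 = −115.51 dBm
SNR = P_sig − N = −72.0 − (−115.51) = 43.51 dB → 43.5 dB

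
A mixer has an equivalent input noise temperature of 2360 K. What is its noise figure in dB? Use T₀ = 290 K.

9.61 dB

F = 1 + T_e/T₀ = 1 + 2360/290 = 9.13793
NF = 10 log₁₀(9.13793) = 9.61 dB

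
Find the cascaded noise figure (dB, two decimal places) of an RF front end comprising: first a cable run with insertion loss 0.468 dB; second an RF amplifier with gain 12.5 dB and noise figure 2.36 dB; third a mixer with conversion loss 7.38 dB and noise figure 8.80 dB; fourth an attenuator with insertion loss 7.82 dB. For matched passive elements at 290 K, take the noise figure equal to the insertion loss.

6.09 dB

Convert to linear (a loss of L dB is a gain of −L dB): F_i = 10^(NF_i/10), G_i = 10^(G_i,dB/10)
  Stage 1: F_1 = 10^(0.468/10) = 1.114, G_1 = 10^(−0.468/10) = 0.8978
  Stage 2: F_2 = 10^(2.36/10) = 1.722, G_2 = 10^(12.5/10) = 17.78
  Stage 3: F_3 = 10^(8.80/10) = 7.586, G_3 = 10^(−7.38/10) = 0.1828
  Stage 4: F_4 = 10^(7.82/10) = 6.053, G_4 = 10^(−7.82/10) = 0.1652
Friis cascade:
  F = 1.114 + (1.722 − 1)/0.8978 + (7.586 − 1)/15.97 + (6.053 − 1)/2.919 = 4.062
NF = 10 log₁₀(4.062) = 6.09 dB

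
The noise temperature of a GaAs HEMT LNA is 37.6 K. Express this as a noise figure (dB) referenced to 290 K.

F = 1 + T_e/T₀ = 1 + 37.6/290 = 1.12966
NF = 10 log₁₀(1.12966) = 0.529 dB

0.529 dB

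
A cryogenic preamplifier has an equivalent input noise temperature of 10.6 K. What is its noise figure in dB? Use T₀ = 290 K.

0.156 dB

F = 1 + T_e/T₀ = 1 + 10.6/290 = 1.03655
NF = 10 log₁₀(1.03655) = 0.156 dB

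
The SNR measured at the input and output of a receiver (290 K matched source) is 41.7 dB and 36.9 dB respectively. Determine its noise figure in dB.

NF (dB) = SNR_in(dB) − SNR_out(dB) when the source is at T₀
NF = 41.7 − 36.9 = 4.8 dB

4.8 dB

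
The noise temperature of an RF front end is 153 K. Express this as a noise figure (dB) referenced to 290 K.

1.84 dB

F = 1 + T_e/T₀ = 1 + 153/290 = 1.52759
NF = 10 log₁₀(1.52759) = 1.84 dB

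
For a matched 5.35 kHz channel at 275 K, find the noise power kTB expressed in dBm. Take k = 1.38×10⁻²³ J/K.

P_n = kTB = 1.38×10⁻²³ × 275 × 5.35×10³ = 2.03×10⁻¹⁷ W
In dBm: 10 log₁₀(2.03×10⁻¹⁷ / 10⁻³) = −136.9 dBm

−136.9 dBm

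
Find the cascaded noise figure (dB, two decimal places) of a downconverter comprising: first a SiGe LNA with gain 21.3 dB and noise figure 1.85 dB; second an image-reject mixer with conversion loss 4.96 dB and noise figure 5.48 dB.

1.90 dB

Convert to linear (a loss of L dB is a gain of −L dB): F_i = 10^(NF_i/10), G_i = 10^(G_i,dB/10)
  Stage 1: F_1 = 10^(1.85/10) = 1.531, G_1 = 10^(21.3/10) = 134.9
  Stage 2: F_2 = 10^(5.48/10) = 3.532, G_2 = 10^(−4.96/10) = 0.3192
Friis cascade:
  F = 1.531 + (3.532 − 1)/134.9 = 1.550
NF = 10 log₁₀(1.550) = 1.90 dB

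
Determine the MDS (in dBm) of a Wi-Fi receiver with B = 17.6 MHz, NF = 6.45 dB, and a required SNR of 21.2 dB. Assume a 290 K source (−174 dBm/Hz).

−73.9 dBm

Sensitivity = −174 + 10 log₁₀(B) + NF + SNR_min
= −174 + 72.46 + 6.45 + 21.2
= −73.89 dBm → −73.9 dBm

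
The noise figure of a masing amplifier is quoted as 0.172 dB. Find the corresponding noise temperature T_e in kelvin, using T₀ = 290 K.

11.7 K

F = 10^(0.172/10) = 1.0404
T_e = (F − 1)·T₀ = (1.0404 − 1) × 290 = 11.7 K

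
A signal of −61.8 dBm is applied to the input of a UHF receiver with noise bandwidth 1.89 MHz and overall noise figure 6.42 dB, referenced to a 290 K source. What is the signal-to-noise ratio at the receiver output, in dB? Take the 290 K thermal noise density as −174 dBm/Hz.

Noise floor: N = −174 + 10 log₁₀(B) + NF
10 log₁₀(1.89×10⁶) = 62.76 dB
N = −174 + 62.76 + 6.42 = −104.82 dBm
SNR = P_sig − N = −61.8 − (−104.82) = 43.02 dB → 43.0 dB

43.0 dB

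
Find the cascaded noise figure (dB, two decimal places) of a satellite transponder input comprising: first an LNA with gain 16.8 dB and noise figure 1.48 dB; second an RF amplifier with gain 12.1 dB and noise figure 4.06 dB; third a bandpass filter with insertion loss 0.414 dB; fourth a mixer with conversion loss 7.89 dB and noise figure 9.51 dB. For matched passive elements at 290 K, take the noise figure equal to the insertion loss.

Convert to linear (a loss of L dB is a gain of −L dB): F_i = 10^(NF_i/10), G_i = 10^(G_i,dB/10)
  Stage 1: F_1 = 10^(1.48/10) = 1.406, G_1 = 10^(16.8/10) = 47.86
  Stage 2: F_2 = 10^(4.06/10) = 2.547, G_2 = 10^(12.1/10) = 16.22
  Stage 3: F_3 = 10^(0.414/10) = 1.100, G_3 = 10^(−0.414/10) = 0.9091
  Stage 4: F_4 = 10^(9.51/10) = 8.933, G_4 = 10^(−7.89/10) = 0.1626
Friis cascade:
  F = 1.406 + (2.547 − 1)/47.86 + (1.100 − 1)/776.2 + (8.933 − 1)/705.7 = 1.450
NF = 10 log₁₀(1.450) = 1.61 dB

1.61 dB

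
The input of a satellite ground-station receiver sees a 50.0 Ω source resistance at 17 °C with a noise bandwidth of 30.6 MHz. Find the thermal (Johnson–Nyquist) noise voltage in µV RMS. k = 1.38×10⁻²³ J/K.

T = 17 °C + 273.15 = 290.15 K
V_n = √(4kTRB)
4kTRB = 4 × 1.38×10⁻²³ × 290.15 × 5.00×10¹ × 3.06×10⁷ = 2.45×10⁻¹¹ V²
V_n = √(2.45×10⁻¹¹) = 4.95×10⁻⁶ V = 4.95 µV

4.95 µV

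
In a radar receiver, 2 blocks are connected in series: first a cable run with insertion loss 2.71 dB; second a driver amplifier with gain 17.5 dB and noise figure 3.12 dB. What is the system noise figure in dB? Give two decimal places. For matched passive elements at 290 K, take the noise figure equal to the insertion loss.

Convert to linear (a loss of L dB is a gain of −L dB): F_i = 10^(NF_i/10), G_i = 10^(G_i,dB/10)
  Stage 1: F_1 = 10^(2.71/10) = 1.866, G_1 = 10^(−2.71/10) = 0.5358
  Stage 2: F_2 = 10^(3.12/10) = 2.051, G_2 = 10^(17.5/10) = 56.23
Friis cascade:
  F = 1.866 + (2.051 − 1)/0.5358 = 3.828
NF = 10 log₁₀(3.828) = 5.83 dB

5.83 dB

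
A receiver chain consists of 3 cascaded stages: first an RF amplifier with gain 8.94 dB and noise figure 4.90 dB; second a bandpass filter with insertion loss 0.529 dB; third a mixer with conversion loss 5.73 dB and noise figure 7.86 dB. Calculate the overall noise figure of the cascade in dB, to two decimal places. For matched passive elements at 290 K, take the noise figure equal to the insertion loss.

5.85 dB

Convert to linear (a loss of L dB is a gain of −L dB): F_i = 10^(NF_i/10), G_i = 10^(G_i,dB/10)
  Stage 1: F_1 = 10^(4.90/10) = 3.090, G_1 = 10^(8.94/10) = 7.834
  Stage 2: F_2 = 10^(0.529/10) = 1.130, G_2 = 10^(−0.529/10) = 0.8853
  Stage 3: F_3 = 10^(7.86/10) = 6.109, G_3 = 10^(−5.73/10) = 0.2673
Friis cascade:
  F = 3.090 + (1.130 − 1)/7.834 + (6.109 − 1)/6.936 = 3.843
NF = 10 log₁₀(3.843) = 5.85 dB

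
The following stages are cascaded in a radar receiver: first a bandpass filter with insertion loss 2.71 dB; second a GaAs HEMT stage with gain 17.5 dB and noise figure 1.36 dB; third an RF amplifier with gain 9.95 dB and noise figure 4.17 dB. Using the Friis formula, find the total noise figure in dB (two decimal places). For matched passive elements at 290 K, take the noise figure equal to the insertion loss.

Convert to linear (a loss of L dB is a gain of −L dB): F_i = 10^(NF_i/10), G_i = 10^(G_i,dB/10)
  Stage 1: F_1 = 10^(2.71/10) = 1.866, G_1 = 10^(−2.71/10) = 0.5358
  Stage 2: F_2 = 10^(1.36/10) = 1.368, G_2 = 10^(17.5/10) = 56.23
  Stage 3: F_3 = 10^(4.17/10) = 2.612, G_3 = 10^(9.95/10) = 9.886
Friis cascade:
  F = 1.866 + (1.368 − 1)/0.5358 + (2.612 − 1)/30.13 = 2.606
NF = 10 log₁₀(2.606) = 4.16 dB

4.16 dB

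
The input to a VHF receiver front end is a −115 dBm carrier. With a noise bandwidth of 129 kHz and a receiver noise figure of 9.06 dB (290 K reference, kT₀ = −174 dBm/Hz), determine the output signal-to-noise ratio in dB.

−1.2 dB

Noise floor: N = −174 + 10 log₁₀(B) + NF
10 log₁₀(1.29×10⁵) = 51.11 dB
N = −174 + 51.11 + 9.06 = −113.83 dBm
SNR = P_sig − N = −115 − (−113.83) = −1.17 dB → −1.2 dB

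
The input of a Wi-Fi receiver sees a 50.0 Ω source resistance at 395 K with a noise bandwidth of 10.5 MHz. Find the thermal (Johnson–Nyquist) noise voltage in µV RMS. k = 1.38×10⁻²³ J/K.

3.38 µV

V_n = √(4kTRB)
4kTRB = 4 × 1.38×10⁻²³ × 395 × 5.00×10¹ × 1.05×10⁷ = 1.14×10⁻¹¹ V²
V_n = √(1.14×10⁻¹¹) = 3.38×10⁻⁶ V = 3.38 µV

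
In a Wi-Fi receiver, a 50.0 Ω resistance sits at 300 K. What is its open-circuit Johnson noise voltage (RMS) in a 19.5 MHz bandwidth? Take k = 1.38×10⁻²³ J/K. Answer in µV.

4.02 µV

V_n = √(4kTRB)
4kTRB = 4 × 1.38×10⁻²³ × 300 × 5.00×10¹ × 1.95×10⁷ = 1.61×10⁻¹¹ V²
V_n = √(1.61×10⁻¹¹) = 4.02×10⁻⁶ V = 4.02 µV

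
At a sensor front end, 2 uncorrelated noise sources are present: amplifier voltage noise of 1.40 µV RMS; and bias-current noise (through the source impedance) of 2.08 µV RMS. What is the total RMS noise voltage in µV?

2.51 µV

Uncorrelated sources add in power (mean-square): V_tot = √(ΣV_i²)
V_tot = √[(1.40×10⁻⁶)² + (2.08×10⁻⁶)²] = 2.51×10⁻⁶ V = 2.51 µV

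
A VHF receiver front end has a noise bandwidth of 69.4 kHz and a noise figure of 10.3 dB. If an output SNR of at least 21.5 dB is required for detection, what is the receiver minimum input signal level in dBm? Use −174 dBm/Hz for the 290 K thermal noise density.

−93.8 dBm

Sensitivity = −174 + 10 log₁₀(B) + NF + SNR_min
= −174 + 48.41 + 10.3 + 21.5
= −93.79 dBm → −93.8 dBm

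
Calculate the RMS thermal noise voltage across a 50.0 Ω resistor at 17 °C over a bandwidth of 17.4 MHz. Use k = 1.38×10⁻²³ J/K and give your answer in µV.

3.73 µV

T = 17 °C + 273.15 = 290.15 K
V_n = √(4kTRB)
4kTRB = 4 × 1.38×10⁻²³ × 290.15 × 5.00×10¹ × 1.74×10⁷ = 1.39×10⁻¹¹ V²
V_n = √(1.39×10⁻¹¹) = 3.73×10⁻⁶ V = 3.73 µV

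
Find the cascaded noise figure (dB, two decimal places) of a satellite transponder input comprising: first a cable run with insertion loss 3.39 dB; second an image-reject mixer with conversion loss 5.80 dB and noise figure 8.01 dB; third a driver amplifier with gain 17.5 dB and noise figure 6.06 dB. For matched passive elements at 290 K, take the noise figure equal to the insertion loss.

15.91 dB

Convert to linear (a loss of L dB is a gain of −L dB): F_i = 10^(NF_i/10), G_i = 10^(G_i,dB/10)
  Stage 1: F_1 = 10^(3.39/10) = 2.183, G_1 = 10^(−3.39/10) = 0.4581
  Stage 2: F_2 = 10^(8.01/10) = 6.324, G_2 = 10^(−5.80/10) = 0.2630
  Stage 3: F_3 = 10^(6.06/10) = 4.036, G_3 = 10^(17.5/10) = 56.23
Friis cascade:
  F = 2.183 + (6.324 − 1)/0.4581 + (4.036 − 1)/0.1205 = 39.00
NF = 10 log₁₀(39.00) = 15.91 dB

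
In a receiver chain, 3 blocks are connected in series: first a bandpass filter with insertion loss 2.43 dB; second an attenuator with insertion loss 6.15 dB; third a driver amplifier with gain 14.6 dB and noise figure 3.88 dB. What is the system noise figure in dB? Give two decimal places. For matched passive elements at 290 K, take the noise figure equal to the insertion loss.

12.46 dB

Convert to linear (a loss of L dB is a gain of −L dB): F_i = 10^(NF_i/10), G_i = 10^(G_i,dB/10)
  Stage 1: F_1 = 10^(2.43/10) = 1.750, G_1 = 10^(−2.43/10) = 0.5715
  Stage 2: F_2 = 10^(6.15/10) = 4.121, G_2 = 10^(−6.15/10) = 0.2427
  Stage 3: F_3 = 10^(3.88/10) = 2.443, G_3 = 10^(14.6/10) = 28.84
Friis cascade:
  F = 1.750 + (4.121 − 1)/0.5715 + (2.443 − 1)/0.1387 = 17.62
NF = 10 log₁₀(17.62) = 12.46 dB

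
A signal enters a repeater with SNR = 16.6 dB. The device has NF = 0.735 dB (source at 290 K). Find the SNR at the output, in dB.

15.865 dB

By definition F = SNR_in/SNR_out, so in dB: SNR_out = SNR_in − NF
SNR_out = 16.6 − 0.735 = 15.865 dB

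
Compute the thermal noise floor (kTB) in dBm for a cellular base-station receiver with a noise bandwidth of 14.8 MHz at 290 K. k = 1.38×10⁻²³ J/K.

−102.3 dBm

P_n = kTB = 1.38×10⁻²³ × 290 × 1.48×10⁷ = 5.92×10⁻¹⁴ W
In dBm: 10 log₁₀(5.92×10⁻¹⁴ / 10⁻³) = −102.3 dBm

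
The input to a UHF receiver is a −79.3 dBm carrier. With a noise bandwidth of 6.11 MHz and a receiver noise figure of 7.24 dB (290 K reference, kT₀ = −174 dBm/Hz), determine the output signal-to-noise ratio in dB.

Noise floor: N = −174 + 10 log₁₀(B) + NF
10 log₁₀(6.11×10⁶) = 67.86 dB
N = −174 + 67.86 + 7.24 = −98.90 dBm
SNR = P_sig − N = −79.3 − (−98.90) = 19.60 dB → 19.6 dB

19.6 dB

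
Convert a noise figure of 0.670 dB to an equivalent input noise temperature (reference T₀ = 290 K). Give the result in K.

48.4 K

F = 10^(0.670/10) = 1.16681
T_e = (F − 1)·T₀ = (1.16681 − 1) × 290 = 48.4 K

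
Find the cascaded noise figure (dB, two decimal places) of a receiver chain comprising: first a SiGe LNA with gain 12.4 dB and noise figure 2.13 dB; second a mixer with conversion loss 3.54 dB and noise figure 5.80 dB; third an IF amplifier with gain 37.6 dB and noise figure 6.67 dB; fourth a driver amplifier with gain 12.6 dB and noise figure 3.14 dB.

3.56 dB

Convert to linear (a loss of L dB is a gain of −L dB): F_i = 10^(NF_i/10), G_i = 10^(G_i,dB/10)
  Stage 1: F_1 = 10^(2.13/10) = 1.633, G_1 = 10^(12.4/10) = 17.38
  Stage 2: F_2 = 10^(5.80/10) = 3.802, G_2 = 10^(−3.54/10) = 0.4426
  Stage 3: F_3 = 10^(6.67/10) = 4.645, G_3 = 10^(37.6/10) = 5754
  Stage 4: F_4 = 10^(3.14/10) = 2.061, G_4 = 10^(12.6/10) = 18.20
Friis cascade:
  F = 1.633 + (3.802 − 1)/17.38 + (4.645 − 1)/7.691 + (2.061 − 1)/4.426×10⁴ = 2.268
NF = 10 log₁₀(2.268) = 3.56 dB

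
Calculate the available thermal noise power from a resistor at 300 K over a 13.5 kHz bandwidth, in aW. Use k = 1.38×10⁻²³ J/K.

P_n = kTB = 1.38×10⁻²³ × 300 × 1.35×10⁴ = 5.59×10⁻¹⁷ W = 55.9 aW

55.9 aW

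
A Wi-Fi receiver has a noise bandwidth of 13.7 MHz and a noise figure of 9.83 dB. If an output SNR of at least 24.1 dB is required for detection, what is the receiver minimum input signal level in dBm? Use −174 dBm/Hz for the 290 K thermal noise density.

Sensitivity = −174 + 10 log₁₀(B) + NF + SNR_min
= −174 + 71.37 + 9.83 + 24.1
= −68.70 dBm → −68.7 dBm

−68.7 dBm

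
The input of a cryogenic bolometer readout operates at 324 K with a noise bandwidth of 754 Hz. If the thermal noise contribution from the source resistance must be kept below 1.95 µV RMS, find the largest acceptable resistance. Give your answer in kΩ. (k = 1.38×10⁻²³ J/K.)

Johnson–Nyquist: V_n = √(4kTRB) ⇒ R = V_n² / (4kTB)
4kTB = 4 × 1.38×10⁻²³ × 324 × 7.54×10² = 1.35×10⁻¹⁷
R = (1.95×10⁻⁶)² / 1.35×10⁻¹⁷ = 2.82×10⁵ Ω = 282 kΩ

282 kΩ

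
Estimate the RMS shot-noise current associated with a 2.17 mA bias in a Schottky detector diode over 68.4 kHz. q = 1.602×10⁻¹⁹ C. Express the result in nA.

I_n = √(2qI·B)
2qI·B = 2 × 1.602×10⁻¹⁹ × 2.17×10⁻³ × 6.84×10⁴ = 4.76×10⁻¹⁷ A²
I_n = √(4.76×10⁻¹⁷) = 6.90×10⁻⁹ A = 6.90 nA

6.90 nA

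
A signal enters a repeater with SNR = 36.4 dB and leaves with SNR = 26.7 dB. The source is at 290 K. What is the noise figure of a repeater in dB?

9.7 dB

NF (dB) = SNR_in(dB) − SNR_out(dB) when the source is at T₀
NF = 36.4 − 26.7 = 9.7 dB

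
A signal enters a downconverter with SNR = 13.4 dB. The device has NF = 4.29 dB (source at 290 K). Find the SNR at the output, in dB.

By definition F = SNR_in/SNR_out, so in dB: SNR_out = SNR_in − NF
SNR_out = 13.4 − 4.29 = 9.11 dB

9.11 dB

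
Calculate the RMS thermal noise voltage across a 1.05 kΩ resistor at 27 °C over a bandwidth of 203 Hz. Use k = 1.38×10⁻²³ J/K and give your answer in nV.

59.4 nV

T = 27 °C + 273.15 = 300.15 K
V_n = √(4kTRB)
4kTRB = 4 × 1.38×10⁻²³ × 300.15 × 1.05×10³ × 2.03×10² = 3.53×10⁻¹⁵ V²
V_n = √(3.53×10⁻¹⁵) = 5.94×10⁻⁸ V = 59.4 nV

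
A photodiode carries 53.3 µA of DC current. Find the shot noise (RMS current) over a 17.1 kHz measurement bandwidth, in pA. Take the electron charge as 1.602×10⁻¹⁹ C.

I_n = √(2qI·B)
2qI·B = 2 × 1.602×10⁻¹⁹ × 5.33×10⁻⁵ × 1.71×10⁴ = 2.92×10⁻¹⁹ A²
I_n = √(2.92×10⁻¹⁹) = 5.40×10⁻¹⁰ A = 540 pA

540 pA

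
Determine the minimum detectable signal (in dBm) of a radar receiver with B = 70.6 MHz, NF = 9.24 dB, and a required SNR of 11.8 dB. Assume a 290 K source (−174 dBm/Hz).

Sensitivity = −174 + 10 log₁₀(B) + NF + SNR_min
= −174 + 78.49 + 9.24 + 11.8
= −74.47 dBm → −74.5 dBm

−74.5 dBm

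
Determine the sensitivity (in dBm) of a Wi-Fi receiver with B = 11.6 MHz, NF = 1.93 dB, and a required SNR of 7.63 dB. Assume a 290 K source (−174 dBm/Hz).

−93.8 dBm

Sensitivity = −174 + 10 log₁₀(B) + NF + SNR_min
= −174 + 70.64 + 1.93 + 7.63
= −93.80 dBm → −93.8 dBm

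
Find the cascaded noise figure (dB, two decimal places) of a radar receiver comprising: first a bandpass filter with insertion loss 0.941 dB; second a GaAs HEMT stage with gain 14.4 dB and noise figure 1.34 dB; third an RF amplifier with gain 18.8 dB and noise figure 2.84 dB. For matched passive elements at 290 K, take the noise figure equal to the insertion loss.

Convert to linear (a loss of L dB is a gain of −L dB): F_i = 10^(NF_i/10), G_i = 10^(G_i,dB/10)
  Stage 1: F_1 = 10^(0.941/10) = 1.242, G_1 = 10^(−0.941/10) = 0.8052
  Stage 2: F_2 = 10^(1.34/10) = 1.361, G_2 = 10^(14.4/10) = 27.54
  Stage 3: F_3 = 10^(2.84/10) = 1.923, G_3 = 10^(18.8/10) = 75.86
Friis cascade:
  F = 1.242 + (1.361 − 1)/0.8052 + (1.923 − 1)/22.18 = 1.732
NF = 10 log₁₀(1.732) = 2.39 dB

2.39 dB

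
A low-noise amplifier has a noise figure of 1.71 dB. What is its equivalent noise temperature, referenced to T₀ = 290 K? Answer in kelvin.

F = 10^(1.71/10) = 1.48252
T_e = (F − 1)·T₀ = (1.48252 − 1) × 290 = 140 K

140 K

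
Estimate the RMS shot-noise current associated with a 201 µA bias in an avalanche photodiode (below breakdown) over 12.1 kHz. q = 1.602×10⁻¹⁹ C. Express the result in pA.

I_n = √(2qI·B)
2qI·B = 2 × 1.602×10⁻¹⁹ × 2.01×10⁻⁴ × 1.21×10⁴ = 7.79×10⁻¹⁹ A²
I_n = √(7.79×10⁻¹⁹) = 8.83×10⁻¹⁰ A = 883 pA

883 pA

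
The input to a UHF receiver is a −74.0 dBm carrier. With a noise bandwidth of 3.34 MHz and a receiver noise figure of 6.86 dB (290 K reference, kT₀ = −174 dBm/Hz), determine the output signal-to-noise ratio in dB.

Noise floor: N = −174 + 10 log₁₀(B) + NF
10 log₁₀(3.34×10⁶) = 65.24 dB
N = −174 + 65.24 + 6.86 = −101.90 dBm
SNR = P_sig − N = −74.0 − (−101.90) = 27.90 dB → 27.9 dB

27.9 dB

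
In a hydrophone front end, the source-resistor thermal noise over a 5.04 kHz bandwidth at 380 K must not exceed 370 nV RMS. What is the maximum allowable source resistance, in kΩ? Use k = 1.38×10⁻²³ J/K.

Johnson–Nyquist: V_n = √(4kTRB) ⇒ R = V_n² / (4kTB)
4kTB = 4 × 1.38×10⁻²³ × 380 × 5.04×10³ = 1.06×10⁻¹⁶
R = (3.70×10⁻⁷)² / 1.06×10⁻¹⁶ = 1.29×10³ Ω = 1.29 kΩ

1.29 kΩ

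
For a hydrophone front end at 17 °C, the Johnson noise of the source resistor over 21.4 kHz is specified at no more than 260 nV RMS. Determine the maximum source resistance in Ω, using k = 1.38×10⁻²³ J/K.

197 Ω

T = 17 °C + 273.15 = 290.15 K
Johnson–Nyquist: V_n = √(4kTRB) ⇒ R = V_n² / (4kTB)
4kTB = 4 × 1.38×10⁻²³ × 290.15 × 2.14×10⁴ = 3.43×10⁻¹⁶
R = (2.60×10⁻⁷)² / 3.43×10⁻¹⁶ = 1.97×10² Ω = 197 Ω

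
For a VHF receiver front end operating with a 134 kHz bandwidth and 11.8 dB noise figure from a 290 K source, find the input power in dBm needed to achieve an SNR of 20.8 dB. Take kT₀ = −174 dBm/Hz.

−90.1 dBm

Sensitivity = −174 + 10 log₁₀(B) + NF + SNR_min
= −174 + 51.27 + 11.8 + 20.8
= −90.13 dBm → −90.1 dBm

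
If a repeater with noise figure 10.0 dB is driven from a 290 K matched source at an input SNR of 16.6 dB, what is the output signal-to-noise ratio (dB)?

6.6 dB

By definition F = SNR_in/SNR_out, so in dB: SNR_out = SNR_in − NF
SNR_out = 16.6 − 10.0 = 6.6 dB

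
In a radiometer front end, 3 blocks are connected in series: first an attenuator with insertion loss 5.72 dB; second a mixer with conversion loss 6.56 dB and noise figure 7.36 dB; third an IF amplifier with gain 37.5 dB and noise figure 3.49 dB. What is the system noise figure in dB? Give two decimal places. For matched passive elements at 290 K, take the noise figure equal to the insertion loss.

16.15 dB

Convert to linear (a loss of L dB is a gain of −L dB): F_i = 10^(NF_i/10), G_i = 10^(G_i,dB/10)
  Stage 1: F_1 = 10^(5.72/10) = 3.733, G_1 = 10^(−5.72/10) = 0.2679
  Stage 2: F_2 = 10^(7.36/10) = 5.445, G_2 = 10^(−6.56/10) = 0.2208
  Stage 3: F_3 = 10^(3.49/10) = 2.234, G_3 = 10^(37.5/10) = 5623
Friis cascade:
  F = 3.733 + (5.445 − 1)/0.2679 + (2.234 − 1)/0.05916 = 41.18
NF = 10 log₁₀(41.18) = 16.15 dB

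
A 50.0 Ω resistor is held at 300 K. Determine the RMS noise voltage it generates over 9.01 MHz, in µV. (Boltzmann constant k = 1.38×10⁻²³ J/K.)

2.73 µV

V_n = √(4kTRB)
4kTRB = 4 × 1.38×10⁻²³ × 300 × 5.00×10¹ × 9.01×10⁶ = 7.46×10⁻¹² V²
V_n = √(7.46×10⁻¹²) = 2.73×10⁻⁶ V = 2.73 µV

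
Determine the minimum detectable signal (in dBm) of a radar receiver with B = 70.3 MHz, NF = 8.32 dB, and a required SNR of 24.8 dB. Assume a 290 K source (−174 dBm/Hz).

Sensitivity = −174 + 10 log₁₀(B) + NF + SNR_min
= −174 + 78.47 + 8.32 + 24.8
= −62.41 dBm → −62.4 dBm

−62.4 dBm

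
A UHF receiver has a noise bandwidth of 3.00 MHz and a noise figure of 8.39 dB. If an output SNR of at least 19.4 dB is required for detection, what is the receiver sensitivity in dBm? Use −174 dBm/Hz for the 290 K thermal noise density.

Sensitivity = −174 + 10 log₁₀(B) + NF + SNR_min
= −174 + 64.77 + 8.39 + 19.4
= −81.44 dBm → −81.4 dBm

−81.4 dBm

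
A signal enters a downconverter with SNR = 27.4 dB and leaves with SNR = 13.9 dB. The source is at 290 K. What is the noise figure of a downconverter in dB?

NF (dB) = SNR_in(dB) − SNR_out(dB) when the source is at T₀
NF = 27.4 − 13.9 = 13.5 dB

13.5 dB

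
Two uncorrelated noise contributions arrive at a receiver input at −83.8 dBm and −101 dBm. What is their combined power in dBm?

Convert to linear, add, convert back:
P₁ = 4.17×10⁻¹² W, P₂ = 7.94×10⁻¹⁴ W
P_tot = 4.25×10⁻¹² W → 10 log₁₀(P_tot / 10⁻³) = −83.7 dBm

−83.7 dBm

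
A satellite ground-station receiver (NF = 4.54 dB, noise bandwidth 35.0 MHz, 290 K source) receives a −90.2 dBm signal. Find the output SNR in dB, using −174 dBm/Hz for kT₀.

Noise floor: N = −174 + 10 log₁₀(B) + NF
10 log₁₀(3.50×10⁷) = 75.44 dB
N = −174 + 75.44 + 4.54 = −94.02 dBm
SNR = P_sig − N = −90.2 − (−94.02) = 3.82 dB → 3.8 dB

3.8 dB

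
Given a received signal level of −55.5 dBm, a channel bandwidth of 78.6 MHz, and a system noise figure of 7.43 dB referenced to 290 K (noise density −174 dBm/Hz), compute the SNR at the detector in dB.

32.1 dB

Noise floor: N = −174 + 10 log₁₀(B) + NF
10 log₁₀(7.86×10⁷) = 78.95 dB
N = −174 + 78.95 + 7.43 = −87.62 dBm
SNR = P_sig − N = −55.5 − (−87.62) = 32.12 dB → 32.1 dB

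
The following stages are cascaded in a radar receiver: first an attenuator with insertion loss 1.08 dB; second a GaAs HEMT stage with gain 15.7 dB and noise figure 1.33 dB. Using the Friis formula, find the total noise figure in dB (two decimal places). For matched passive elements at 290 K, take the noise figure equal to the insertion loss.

2.41 dB

Convert to linear (a loss of L dB is a gain of −L dB): F_i = 10^(NF_i/10), G_i = 10^(G_i,dB/10)
  Stage 1: F_1 = 10^(1.08/10) = 1.282, G_1 = 10^(−1.08/10) = 0.7798
  Stage 2: F_2 = 10^(1.33/10) = 1.358, G_2 = 10^(15.7/10) = 37.15
Friis cascade:
  F = 1.282 + (1.358 − 1)/0.7798 = 1.742
NF = 10 log₁₀(1.742) = 2.41 dB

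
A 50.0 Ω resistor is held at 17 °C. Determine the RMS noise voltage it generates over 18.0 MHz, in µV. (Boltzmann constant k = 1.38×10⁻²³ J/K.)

T = 17 °C + 273.15 = 290.15 K
V_n = √(4kTRB)
4kTRB = 4 × 1.38×10⁻²³ × 290.15 × 5.00×10¹ × 1.80×10⁷ = 1.44×10⁻¹¹ V²
V_n = √(1.44×10⁻¹¹) = 3.80×10⁻⁶ V = 3.80 µV

3.80 µV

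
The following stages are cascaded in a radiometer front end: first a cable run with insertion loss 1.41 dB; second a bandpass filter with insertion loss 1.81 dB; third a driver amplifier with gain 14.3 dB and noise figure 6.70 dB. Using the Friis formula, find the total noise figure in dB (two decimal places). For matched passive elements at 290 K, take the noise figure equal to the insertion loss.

Convert to linear (a loss of L dB is a gain of −L dB): F_i = 10^(NF_i/10), G_i = 10^(G_i,dB/10)
  Stage 1: F_1 = 10^(1.41/10) = 1.384, G_1 = 10^(−1.41/10) = 0.7228
  Stage 2: F_2 = 10^(1.81/10) = 1.517, G_2 = 10^(−1.81/10) = 0.6592
  Stage 3: F_3 = 10^(6.70/10) = 4.677, G_3 = 10^(14.3/10) = 26.92
Friis cascade:
  F = 1.384 + (1.517 − 1)/0.7228 + (4.677 − 1)/0.4764 = 9.817
NF = 10 log₁₀(9.817) = 9.92 dB

9.92 dB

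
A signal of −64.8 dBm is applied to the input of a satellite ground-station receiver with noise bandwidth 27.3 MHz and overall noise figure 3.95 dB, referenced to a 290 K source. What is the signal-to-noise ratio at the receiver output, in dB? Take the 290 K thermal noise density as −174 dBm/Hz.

Noise floor: N = −174 + 10 log₁₀(B) + NF
10 log₁₀(2.73×10⁷) = 74.36 dB
N = −174 + 74.36 + 3.95 = −95.69 dBm
SNR = P_sig − N = −64.8 − (−95.69) = 30.89 dB → 30.9 dB

30.9 dB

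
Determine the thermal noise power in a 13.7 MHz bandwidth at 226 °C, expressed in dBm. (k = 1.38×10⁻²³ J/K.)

T = 226 °C + 273.15 = 499.15 K
P_n = kTB = 1.38×10⁻²³ × 499.15 × 1.37×10⁷ = 9.44×10⁻¹⁴ W
In dBm: 10 log₁₀(9.44×10⁻¹⁴ / 10⁻³) = −100.3 dBm

−100.3 dBm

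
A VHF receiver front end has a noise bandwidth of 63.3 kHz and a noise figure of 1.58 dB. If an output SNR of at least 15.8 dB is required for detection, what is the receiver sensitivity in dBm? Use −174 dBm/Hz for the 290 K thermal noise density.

Sensitivity = −174 + 10 log₁₀(B) + NF + SNR_min
= −174 + 48.01 + 1.58 + 15.8
= −108.61 dBm → −108.6 dBm

−108.6 dBm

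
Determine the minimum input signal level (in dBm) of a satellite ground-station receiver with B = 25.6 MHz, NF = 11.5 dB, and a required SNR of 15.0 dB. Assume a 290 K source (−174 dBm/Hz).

Sensitivity = −174 + 10 log₁₀(B) + NF + SNR_min
= −174 + 74.08 + 11.5 + 15.0
= −73.42 dBm → −73.4 dBm

−73.4 dBm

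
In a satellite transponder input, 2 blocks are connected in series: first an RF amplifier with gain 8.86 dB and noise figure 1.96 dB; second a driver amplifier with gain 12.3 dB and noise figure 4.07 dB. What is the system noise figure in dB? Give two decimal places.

Convert to linear (a loss of L dB is a gain of −L dB): F_i = 10^(NF_i/10), G_i = 10^(G_i,dB/10)
  Stage 1: F_1 = 10^(1.96/10) = 1.570, G_1 = 10^(8.86/10) = 7.691
  Stage 2: F_2 = 10^(4.07/10) = 2.553, G_2 = 10^(12.3/10) = 16.98
Friis cascade:
  F = 1.570 + (2.553 − 1)/7.691 = 1.772
NF = 10 log₁₀(1.772) = 2.49 dB

2.49 dB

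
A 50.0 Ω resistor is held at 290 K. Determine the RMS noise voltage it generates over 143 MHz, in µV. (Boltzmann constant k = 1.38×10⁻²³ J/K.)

10.7 µV

V_n = √(4kTRB)
4kTRB = 4 × 1.38×10⁻²³ × 290 × 5.00×10¹ × 1.43×10⁸ = 1.14×10⁻¹⁰ V²
V_n = √(1.14×10⁻¹⁰) = 1.07×10⁻⁵ V = 10.7 µV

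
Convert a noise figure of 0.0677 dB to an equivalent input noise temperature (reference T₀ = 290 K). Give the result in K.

F = 10^(0.0677/10) = 1.01571
T_e = (F − 1)·T₀ = (1.01571 − 1) × 290 = 4.56 K

4.56 K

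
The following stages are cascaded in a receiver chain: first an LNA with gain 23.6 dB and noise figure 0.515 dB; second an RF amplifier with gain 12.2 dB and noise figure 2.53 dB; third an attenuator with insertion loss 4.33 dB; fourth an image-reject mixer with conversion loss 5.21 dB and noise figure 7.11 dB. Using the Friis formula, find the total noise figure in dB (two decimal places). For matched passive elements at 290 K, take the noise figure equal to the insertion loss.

0.54 dB

Convert to linear (a loss of L dB is a gain of −L dB): F_i = 10^(NF_i/10), G_i = 10^(G_i,dB/10)
  Stage 1: F_1 = 10^(0.515/10) = 1.126, G_1 = 10^(23.6/10) = 229.1
  Stage 2: F_2 = 10^(2.53/10) = 1.791, G_2 = 10^(12.2/10) = 16.60
  Stage 3: F_3 = 10^(4.33/10) = 2.710, G_3 = 10^(−4.33/10) = 0.3690
  Stage 4: F_4 = 10^(7.11/10) = 5.140, G_4 = 10^(−5.21/10) = 0.3013
Friis cascade:
  F = 1.126 + (1.791 − 1)/229.1 + (2.710 − 1)/3802 + (5.140 − 1)/1403 = 1.133
NF = 10 log₁₀(1.133) = 0.54 dB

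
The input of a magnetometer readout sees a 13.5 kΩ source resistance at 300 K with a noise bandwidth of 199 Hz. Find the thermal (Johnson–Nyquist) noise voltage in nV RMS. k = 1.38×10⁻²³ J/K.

211 nV

V_n = √(4kTRB)
4kTRB = 4 × 1.38×10⁻²³ × 300 × 1.35×10⁴ × 1.99×10² = 4.45×10⁻¹⁴ V²
V_n = √(4.45×10⁻¹⁴) = 2.11×10⁻⁷ V = 211 nV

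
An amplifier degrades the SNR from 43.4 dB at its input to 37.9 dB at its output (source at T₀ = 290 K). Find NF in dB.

5.5 dB

NF (dB) = SNR_in(dB) − SNR_out(dB) when the source is at T₀
NF = 43.4 − 37.9 = 5.5 dB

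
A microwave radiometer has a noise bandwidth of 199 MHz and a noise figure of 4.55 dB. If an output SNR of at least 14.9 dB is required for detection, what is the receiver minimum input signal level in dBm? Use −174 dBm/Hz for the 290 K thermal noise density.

−71.6 dBm

Sensitivity = −174 + 10 log₁₀(B) + NF + SNR_min
= −174 + 82.99 + 4.55 + 14.9
= −71.56 dBm → −71.6 dBm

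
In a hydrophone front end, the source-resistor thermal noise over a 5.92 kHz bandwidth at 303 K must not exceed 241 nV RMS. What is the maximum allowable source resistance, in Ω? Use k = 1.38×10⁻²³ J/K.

Johnson–Nyquist: V_n = √(4kTRB) ⇒ R = V_n² / (4kTB)
4kTB = 4 × 1.38×10⁻²³ × 303 × 5.92×10³ = 9.90×10⁻¹⁷
R = (2.41×10⁻⁷)² / 9.90×10⁻¹⁷ = 5.87×10² Ω = 587 Ω

587 Ω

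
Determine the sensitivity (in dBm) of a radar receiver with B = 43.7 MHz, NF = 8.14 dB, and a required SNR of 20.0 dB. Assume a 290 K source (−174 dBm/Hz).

Sensitivity = −174 + 10 log₁₀(B) + NF + SNR_min
= −174 + 76.4 + 8.14 + 20.0
= −69.46 dBm → −69.5 dBm

−69.5 dBm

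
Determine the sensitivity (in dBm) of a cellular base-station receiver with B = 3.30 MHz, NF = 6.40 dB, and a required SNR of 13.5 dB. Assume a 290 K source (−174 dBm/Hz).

−88.9 dBm

Sensitivity = −174 + 10 log₁₀(B) + NF + SNR_min
= −174 + 65.19 + 6.40 + 13.5
= −88.91 dBm → −88.9 dBm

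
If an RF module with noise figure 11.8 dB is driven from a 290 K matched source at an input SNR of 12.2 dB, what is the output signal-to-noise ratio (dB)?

By definition F = SNR_in/SNR_out, so in dB: SNR_out = SNR_in − NF
SNR_out = 12.2 − 11.8 = 0.4 dB

0.4 dB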